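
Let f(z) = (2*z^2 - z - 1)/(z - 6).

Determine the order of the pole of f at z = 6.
Factor the denominator:
  z - 6 = (z - 6)

The numerator P(z) = 2*z^2 - z - 1 has P(6) = 65 ≠ 0, so no factor of (z - 6) cancels.
Near z = 6 we can therefore write f(z) = g(z)/(z - 6) with g analytic at 6 and g(6) ≠ 0 (g is just the numerator).

Hence z = 6 is a pole of order 1.

Final answer: 1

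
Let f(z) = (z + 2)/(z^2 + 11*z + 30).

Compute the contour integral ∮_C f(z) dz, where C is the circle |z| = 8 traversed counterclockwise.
By the residue theorem, ∮_C f(z) dz = 2πi · (sum of the residues of f at the poles inside |z| = 8).

The denominator factors as (z + 6)*(z + 5), so the singularities of f are simple poles at z = -6, z = -5.
  |-6|² = 36 < 64 = 8², so this pole is inside the contour.
  |-5|² = 25 < 64 = 8², so this pole is inside the contour.

With P(z) = z + 2 and Q(z) = z^2 + 11*z + 30, each pole is simple, so Res(f, z₀) = P(z₀)/Q'(z₀) with Q'(z) = 2*z + 11.
  Res(f, -6) = P(-6)/Q'(-6) = (-4)/(-1) = 4
  Res(f, -5) = P(-5)/Q'(-5) = (-3)/(1) = -3

Sum of residues inside C: 1
∮_C f(z) dz = 2πi · (1) = 2*I*pi

Final answer: 2*I*pi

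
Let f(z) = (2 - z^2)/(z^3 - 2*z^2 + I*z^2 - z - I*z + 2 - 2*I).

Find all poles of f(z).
The singularities of f are the zeros of the denominator. Factoring,
  z^3 - 2*z^2 + I*z^2 - z - I*z + 2 - 2*I = (z - 1 + I)*(z + 1)*(z - 2)
so the candidates are z = 1 - I, z = -1, z = 2.

Check the numerator P(z) = 2 - z^2 at each one:
  P(1 - I) = 2 + 2*I ≠ 0, so z = 1 - I is a (simple) pole.
  P(-1) = 1 ≠ 0, so z = -1 is a (simple) pole.
  P(2) = -2 ≠ 0, so z = 2 is a (simple) pole.

Poles of f: {-1, 1 - I, 2}

Final answer: {-1, 1 - I, 2}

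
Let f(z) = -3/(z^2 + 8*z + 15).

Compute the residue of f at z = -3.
-3/2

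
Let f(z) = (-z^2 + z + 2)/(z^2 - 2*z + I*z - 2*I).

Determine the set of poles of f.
The singularities of f are the zeros of the denominator. Factoring,
  z^2 - 2*z + I*z - 2*I = (z - 2)*(z + I)
so the candidates are z = 2, z = -I.

Check the numerator P(z) = -z^2 + z + 2 at each one:
  P(2) = 0, so the factor (z - 2) cancels and z = 2 is only a removable singularity, not a pole.
  P(-I) = 3 - I ≠ 0, so z = -I is a (simple) pole.

Poles of f: {-I}

Final answer: {-I}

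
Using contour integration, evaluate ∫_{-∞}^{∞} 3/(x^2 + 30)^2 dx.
Let f(z) = 3/(z^2 + 30)^2. The denominator has no real zeros and deg Q - deg P = 4 ≥ 2, so the integral of f over the upper semicircle |z| = R tends to 0 as R → ∞. Closing the contour in the upper half-plane,
  ∫_{-∞}^{∞} f(x) dx = 2πi · Σ Res(f, z_k)  over the poles with Im z_k > 0.

Zeros of the denominator: z^2 + 30 = 0 gives z = ±sqrt(30)*I.
Upper half-plane: z = sqrt(30)*I (a pole of order 2).

Write f(z) = g(z)/(z - sqrt(30)*I)^2 with g(z) = 3/(z + sqrt(30)*I)^2. For a double pole, Res(f, z₀) = g'(z₀):
  g'(z) = -6/(z + sqrt(30)*I)^3
  Res(f, sqrt(30)*I) = g'(sqrt(30)*I) = -sqrt(30)*I/1200

∫_{-∞}^{∞} f(x) dx = 2πi · (-sqrt(30)*I/1200) = sqrt(30)*pi/600

Final answer: sqrt(30)*pi/600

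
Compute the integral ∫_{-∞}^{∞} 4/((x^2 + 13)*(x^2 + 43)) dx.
2*pi*(-13*sqrt(43) + 43*sqrt(13))/8385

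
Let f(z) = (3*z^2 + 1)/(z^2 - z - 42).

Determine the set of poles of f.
The singularities of f are the zeros of the denominator. Factoring,
  z^2 - z - 42 = (z - 7)*(z + 6)
so the candidates are z = 7, z = -6.

Check the numerator P(z) = 3*z^2 + 1 at each one:
  P(7) = 148 ≠ 0, so z = 7 is a (simple) pole.
  P(-6) = 109 ≠ 0, so z = -6 is a (simple) pole.

Poles of f: {-6, 7}

Final answer: {-6, 7}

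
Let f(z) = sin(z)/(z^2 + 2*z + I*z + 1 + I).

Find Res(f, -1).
I*sin(1)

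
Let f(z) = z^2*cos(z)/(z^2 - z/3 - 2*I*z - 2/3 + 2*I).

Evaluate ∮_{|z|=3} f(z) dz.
By the residue theorem, ∮_C f(z) dz = 2πi · (sum of the residues of f at the poles inside |z| = 3).

The denominator factors as (z - 1)*(z + 2/3 - 2*I), so the singularities of f are simple poles at z = 1, z = -2/3 + 2*I.
  |1|² = 1 < 9 = 3², so this pole is inside the contour.
  |-2/3 + 2*I|² = 40/9 < 9 = 3², so this pole is inside the contour.

With P(z) = z^2*cos(z) and Q(z) = z^2 - z/3 - 2*I*z - 2/3 + 2*I, each pole is simple, so Res(f, z₀) = P(z₀)/Q'(z₀) with Q'(z) = 2*z - 1/3 - 2*I.
  Res(f, 1) = P(1)/Q'(1) = (cos(1))/(5/3 - 2*I) = (15/61 + 18*I/61)*cos(1)
  Res(f, -2/3 + 2*I) = P(-2/3 + 2*I)/Q'(-2/3 + 2*I) = ((-32/9 - 8*I/3)*cos(2/3 - 2*I))/(-5/3 + 2*I) = (16/183 + 104*I/61)*cos(2/3 - 2*I)

Sum of residues inside C: (15/61 + 18*I/61)*cos(1) + (16/183 + 104*I/61)*cos(2/3 - 2*I)
∮_C f(z) dz = 2πi · ((15/61 + 18*I/61)*cos(1) + (16/183 + 104*I/61)*cos(2/3 - 2*I)) = pi*(-208/61 + 32*I/183)*cos(2/3 - 2*I) + pi*(-36/61 + 30*I/61)*cos(1)

Final answer: pi*(-208/61 + 32*I/183)*cos(2/3 - 2*I) + pi*(-36/61 + 30*I/61)*cos(1)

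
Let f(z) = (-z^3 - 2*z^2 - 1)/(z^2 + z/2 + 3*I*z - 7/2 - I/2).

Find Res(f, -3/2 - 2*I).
Write f(z) = P(z)/Q(z) with P(z) = -z^3 - 2*z^2 - 1 and Q(z) = z^2 + z/2 + 3*I*z - 7/2 - I/2.
The denominator factors as Q(z) = (z + 3/2 + 2*I)*(z - 1 + I), so z = -3/2 - 2*I is a simple zero of Q and P is analytic there; z = -3/2 - 2*I is therefore a simple pole and
  Res(f, z₀) = P(z₀)/Q'(z₀).

Q'(z) = 2*z + 1/2 + 3*I, so Q'(-3/2 - 2*I) = -5/2 - I.
P(-3/2 - 2*I) = -97/8 - 13*I/2.

Res(f, -3/2 - 2*I) = (-97/8 - 13*I/2)/(-5/2 - I) = 589/116 + 33*I/58

Final answer: 589/116 + 33*I/58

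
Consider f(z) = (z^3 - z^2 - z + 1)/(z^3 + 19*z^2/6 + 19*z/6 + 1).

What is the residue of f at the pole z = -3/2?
Write f(z) = P(z)/Q(z) with P(z) = z^3 - z^2 - z + 1 and Q(z) = z^3 + 19*z^2/6 + 19*z/6 + 1.
The denominator factors as Q(z) = (z + 2/3)*(z + 3/2)*(z + 1), so z = -3/2 is a simple zero of Q and P is analytic there; z = -3/2 is therefore a simple pole and
  Res(f, z₀) = P(z₀)/Q'(z₀).

Q'(z) = 3*z^2 + 19*z/3 + 19/6, so Q'(-3/2) = 5/12.
P(-3/2) = -25/8.

Res(f, -3/2) = (-25/8)/(5/12) = -15/2

Final answer: -15/2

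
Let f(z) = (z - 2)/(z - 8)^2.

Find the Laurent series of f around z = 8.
6/(z - 8)^2 + 1/(z - 8)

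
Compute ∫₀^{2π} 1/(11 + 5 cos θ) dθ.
Let J = ∫₀^{2π} dθ/(11 + 5 cos θ).
Put z = e^{iθ}: then cos θ = (z + 1/z)/2, dθ = dz/(iz), and z runs once counterclockwise around |z| = 1:
  J = ∮_{|z|=1} 1/(11 + 5*(z + 1/z)/2) · dz/(iz) = (2/i) ∮_{|z|=1} dz/(5*z^2 + 22*z + 5).
The roots of 5*z^2 + 22*z + 5 are z = (-11 ± sqrt(11^2 - 5^2))/5, with sqrt(96) = 4*sqrt(6); their product is 1, so only z₊ = -11/5 + 4*sqrt(6)/5 lies inside the unit circle (z₋ = -11/5 - 4*sqrt(6)/5 lies outside).
z₊ is a simple zero of q(z) = 5*z^2 + 22*z + 5, so Res(1/q, z₊) = 1/q'(z₊) with q'(z) = 10*z + 22; and q'(z₊) = 5*(z₊ - z₋) = 8*sqrt(6).
Therefore J = (2/i) · 2πi · 1/(8*sqrt(6)) = 2*pi/(4*sqrt(6)) = sqrt(6)*pi/12

Final answer: sqrt(6)*pi/12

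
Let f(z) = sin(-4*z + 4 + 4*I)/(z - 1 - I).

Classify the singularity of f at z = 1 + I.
Let u = z - 1 - I. The argument of sin is -4*z + 4 + 4*I = -4u, so
  f = sin(-4u)/u = ((-4u) - (-4u)^3/6 + ...)/u = -4 + (32/3)*u^2 - ...
The Laurent expansion about u = 0 has no negative powers; equivalently lim_{z→1 + I} f(z) = -4 exists and is finite.
So the singularity is removable.

Final answer: removable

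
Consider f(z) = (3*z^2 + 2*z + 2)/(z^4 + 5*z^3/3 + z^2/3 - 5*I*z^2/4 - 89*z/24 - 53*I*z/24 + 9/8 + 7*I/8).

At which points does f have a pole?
{-3/2 - 3*I/2, -3/2 + I, 1/3, 1 + I/2}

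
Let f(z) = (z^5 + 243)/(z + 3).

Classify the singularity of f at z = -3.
The numerator vanishes at z = -3 ((-3)^5 = -243), so it is divisible by z + 3:
  z^5 + 243 = (z + 3)*(z^4 - 3*z^3 + 9*z^2 - 27*z + 81)
Hence for z ≠ -3, f(z) = z^4 - 3*z^3 + 9*z^2 - 27*z + 81, a polynomial, and lim_{z→-3} f(z) = 405 is finite.
So the singularity is removable.

Final answer: removable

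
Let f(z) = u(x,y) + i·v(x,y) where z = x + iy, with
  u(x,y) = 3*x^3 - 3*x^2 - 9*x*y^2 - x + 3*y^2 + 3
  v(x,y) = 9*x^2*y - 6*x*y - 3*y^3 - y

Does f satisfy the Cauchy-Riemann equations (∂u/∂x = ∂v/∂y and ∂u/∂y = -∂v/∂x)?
∂u/∂x = 9*x^2 - 6*x - 9*y^2 - 1
∂v/∂y = 9*x^2 - 6*x - 9*y^2 - 1
∂u/∂y = -18*x*y + 6*y
∂v/∂x = 18*x*y - 6*y
∂u/∂x = ∂v/∂y and ∂u/∂y = -∂v/∂x hold identically; f is analytic.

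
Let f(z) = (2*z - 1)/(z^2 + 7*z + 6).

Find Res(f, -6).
13/5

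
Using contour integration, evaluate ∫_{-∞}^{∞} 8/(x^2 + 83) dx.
Let f(z) = 8/(z^2 + 83). The denominator has no real zeros and deg Q - deg P = 2 ≥ 2, so the integral of f over the upper semicircle |z| = R tends to 0 as R → ∞. Closing the contour in the upper half-plane,
  ∫_{-∞}^{∞} f(x) dx = 2πi · Σ Res(f, z_k)  over the poles with Im z_k > 0.

Zeros of the denominator: z^2 + 83 = 0 gives z = ±sqrt(83)*I.
Upper half-plane: z = sqrt(83)*I (simple).

Each pole is a simple zero of Q(z) = z^2 + 83, so Res(f, z₀) = P(z₀)/Q'(z₀) with P(z) = 8, Q'(z) = 2*z:
  Res(f, sqrt(83)*I) = (8)/(2*sqrt(83)*I) = -4*sqrt(83)*I/83

∫_{-∞}^{∞} f(x) dx = 2πi · (-4*sqrt(83)*I/83) = 8*sqrt(83)*pi/83

Final answer: 8*sqrt(83)*pi/83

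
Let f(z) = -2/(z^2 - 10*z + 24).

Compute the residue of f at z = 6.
Write f(z) = P(z)/Q(z) with P(z) = -2 and Q(z) = z^2 - 10*z + 24.
The denominator factors as Q(z) = (z - 6)*(z - 4), so z = 6 is a simple zero of Q and P is analytic there; z = 6 is therefore a simple pole and
  Res(f, z₀) = P(z₀)/Q'(z₀).

Q'(z) = 2*z - 10, so Q'(6) = 2.
P(6) = -2.

Res(f, 6) = (-2)/(2) = -1

Final answer: -1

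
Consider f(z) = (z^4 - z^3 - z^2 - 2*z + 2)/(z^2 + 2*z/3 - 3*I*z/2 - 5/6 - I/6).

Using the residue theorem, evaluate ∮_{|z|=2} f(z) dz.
pi*(-89/36 + 241*I/54)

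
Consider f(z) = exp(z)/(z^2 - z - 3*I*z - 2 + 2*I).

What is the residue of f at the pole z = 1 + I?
Write f(z) = P(z)/Q(z) with P(z) = exp(z) and Q(z) = z^2 - z - 3*I*z - 2 + 2*I.
The denominator factors as Q(z) = (z - 2*I)*(z - 1 - I), so z = 1 + I is a simple zero of Q and P is analytic there; z = 1 + I is therefore a simple pole and
  Res(f, z₀) = P(z₀)/Q'(z₀).

Q'(z) = 2*z - 1 - 3*I, so Q'(1 + I) = 1 - I.
P(1 + I) = exp(1 + I).

Res(f, 1 + I) = (exp(1 + I))/(1 - I) = (1/2 + I/2)*exp(1 + I)

Final answer: (1/2 + I/2)*exp(1 + I)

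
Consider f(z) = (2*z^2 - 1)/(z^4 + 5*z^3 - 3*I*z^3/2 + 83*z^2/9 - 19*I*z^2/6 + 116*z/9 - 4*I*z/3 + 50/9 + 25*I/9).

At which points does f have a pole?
The singularities of f are the zeros of the denominator. Factoring,
  z^4 + 5*z^3 - 3*I*z^3/2 + 83*z^2/9 - 19*I*z^2/6 + 116*z/9 - 4*I*z/3 + 50/9 + 25*I/9 = (z + 1 - 2*I)*(z + 3 - I)*(z + 1/3 + I)*(z + 2/3 + I/2)
so the candidates are z = -1 + 2*I, z = -3 + I, z = -1/3 - I, z = -2/3 - I/2.

Check the numerator P(z) = 2*z^2 - 1 at each one:
  P(-1 + 2*I) = -7 - 8*I ≠ 0, so z = -1 + 2*I is a (simple) pole.
  P(-3 + I) = 15 - 12*I ≠ 0, so z = -3 + I is a (simple) pole.
  P(-1/3 - I) = -25/9 + 4*I/3 ≠ 0, so z = -1/3 - I is a (simple) pole.
  P(-2/3 - I/2) = -11/18 + 4*I/3 ≠ 0, so z = -2/3 - I/2 is a (simple) pole.

Poles of f: {-3 + I, -1 + 2*I, -2/3 - I/2, -1/3 - I}

Final answer: {-3 + I, -1 + 2*I, -2/3 - I/2, -1/3 - I}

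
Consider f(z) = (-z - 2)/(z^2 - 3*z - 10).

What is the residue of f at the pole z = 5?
-1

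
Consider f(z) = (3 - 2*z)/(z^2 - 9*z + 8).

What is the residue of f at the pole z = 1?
-1/7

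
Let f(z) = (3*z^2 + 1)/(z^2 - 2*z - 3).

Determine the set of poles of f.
{-1, 3}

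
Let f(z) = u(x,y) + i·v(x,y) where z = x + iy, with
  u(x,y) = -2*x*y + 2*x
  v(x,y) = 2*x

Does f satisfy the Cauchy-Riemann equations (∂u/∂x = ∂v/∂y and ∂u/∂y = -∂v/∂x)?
∂u/∂x = 2 - 2*y
∂v/∂y = 0
∂u/∂y = -2*x
∂v/∂x = 2
∂u/∂x ≠ ∂v/∂y and ∂u/∂y ≠ -∂v/∂x; the Cauchy-Riemann equations are not satisfied, so f is not analytic.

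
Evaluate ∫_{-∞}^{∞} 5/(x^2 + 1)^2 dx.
Let f(z) = 5/(z^2 + 1)^2. The denominator has no real zeros and deg Q - deg P = 4 ≥ 2, so the integral of f over the upper semicircle |z| = R tends to 0 as R → ∞. Closing the contour in the upper half-plane,
  ∫_{-∞}^{∞} f(x) dx = 2πi · Σ Res(f, z_k)  over the poles with Im z_k > 0.

Zeros of the denominator: z^2 + 1 = 0 gives z = ±I.
Upper half-plane: z = I (a pole of order 2).

Write f(z) = g(z)/(z - I)^2 with g(z) = 5/(z + I)^2. For a double pole, Res(f, z₀) = g'(z₀):
  g'(z) = -10/(z + I)^3
  Res(f, I) = g'(I) = -5*I/4

∫_{-∞}^{∞} f(x) dx = 2πi · (-5*I/4) = 5*pi/2

Final answer: 5*pi/2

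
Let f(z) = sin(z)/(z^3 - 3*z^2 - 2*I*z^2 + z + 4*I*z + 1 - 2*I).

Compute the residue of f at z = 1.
Write f(z) = P(z)/Q(z) with P(z) = sin(z) and Q(z) = z^3 - 3*z^2 - 2*I*z^2 + z + 4*I*z + 1 - 2*I.
The denominator factors as Q(z) = (z - 2 - I)*(z - I)*(z - 1), so z = 1 is a simple zero of Q and P is analytic there; z = 1 is therefore a simple pole and
  Res(f, z₀) = P(z₀)/Q'(z₀).

Q'(z) = 3*z^2 - 6*z - 4*I*z + 1 + 4*I, so Q'(1) = -2.
P(1) = sin(1).

Res(f, 1) = (sin(1))/(-2) = -sin(1)/2

Final answer: -sin(1)/2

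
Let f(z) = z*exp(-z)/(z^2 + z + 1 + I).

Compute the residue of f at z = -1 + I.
(3/5 + I/5)*exp(1 - I)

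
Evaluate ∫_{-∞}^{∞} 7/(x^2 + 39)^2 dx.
7*sqrt(39)*pi/3042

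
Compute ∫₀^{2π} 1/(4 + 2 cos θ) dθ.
Let J = ∫₀^{2π} dθ/(4 + 2 cos θ).
Put z = e^{iθ}: then cos θ = (z + 1/z)/2, dθ = dz/(iz), and z runs once counterclockwise around |z| = 1:
  J = ∮_{|z|=1} 1/(4 + 2*(z + 1/z)/2) · dz/(iz) = (2/i) ∮_{|z|=1} dz/(2*z^2 + 8*z + 2).
The roots of 2*z^2 + 8*z + 2 are z = (-4 ± sqrt(4^2 - 2^2))/2, with sqrt(12) = 2*sqrt(3); their product is 1, so only z₊ = -2 + sqrt(3) lies inside the unit circle (z₋ = -2 - sqrt(3) lies outside).
z₊ is a simple zero of q(z) = 2*z^2 + 8*z + 2, so Res(1/q, z₊) = 1/q'(z₊) with q'(z) = 4*z + 8; and q'(z₊) = 2*(z₊ - z₋) = 4*sqrt(3).
Therefore J = (2/i) · 2πi · 1/(4*sqrt(3)) = 2*pi/(2*sqrt(3)) = sqrt(3)*pi/3

Final answer: sqrt(3)*pi/3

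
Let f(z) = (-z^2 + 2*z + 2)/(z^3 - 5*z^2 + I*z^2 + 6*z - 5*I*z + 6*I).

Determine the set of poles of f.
{-I, 2, 3}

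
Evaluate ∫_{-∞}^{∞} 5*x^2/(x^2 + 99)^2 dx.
Let f(z) = 5*z^2/(z^2 + 99)^2. The denominator has no real zeros and deg Q - deg P = 2 ≥ 2, so the integral of f over the upper semicircle |z| = R tends to 0 as R → ∞. Closing the contour in the upper half-plane,
  ∫_{-∞}^{∞} f(x) dx = 2πi · Σ Res(f, z_k)  over the poles with Im z_k > 0.

Zeros of the denominator: z^2 + 99 = 0 gives z = ±3*sqrt(11)*I.
Upper half-plane: z = 3*sqrt(11)*I (a pole of order 2).

Write f(z) = g(z)/(z - 3*sqrt(11)*I)^2 with g(z) = 5*z^2/(z + 3*sqrt(11)*I)^2. For a double pole, Res(f, z₀) = g'(z₀):
  g'(z) = 30*sqrt(11)*I*z/(z + 3*sqrt(11)*I)^3
  Res(f, 3*sqrt(11)*I) = g'(3*sqrt(11)*I) = -5*sqrt(11)*I/132

∫_{-∞}^{∞} f(x) dx = 2πi · (-5*sqrt(11)*I/132) = 5*sqrt(11)*pi/66

Final answer: 5*sqrt(11)*pi/66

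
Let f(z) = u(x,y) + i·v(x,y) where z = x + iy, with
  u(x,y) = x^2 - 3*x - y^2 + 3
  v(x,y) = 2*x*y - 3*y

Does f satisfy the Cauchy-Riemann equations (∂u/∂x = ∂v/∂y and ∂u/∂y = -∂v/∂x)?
∂u/∂x = 2*x - 3
∂v/∂y = 2*x - 3
∂u/∂y = -2*y
∂v/∂x = 2*y
∂u/∂x = ∂v/∂y and ∂u/∂y = -∂v/∂x hold identically; f is analytic.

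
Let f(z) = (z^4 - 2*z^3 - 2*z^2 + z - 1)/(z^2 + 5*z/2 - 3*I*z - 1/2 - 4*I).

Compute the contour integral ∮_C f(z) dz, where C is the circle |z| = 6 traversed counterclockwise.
By the residue theorem, ∮_C f(z) dz = 2πi · (sum of the residues of f at the poles inside |z| = 6).

The denominator factors as (z + 3/2 - I)*(z + 1 - 2*I), so the singularities of f are simple poles at z = -3/2 + I, z = -1 + 2*I.
  |-3/2 + I|² = 13/4 < 36 = 6², so this pole is inside the contour.
  |-1 + 2*I|² = 5 < 36 = 6², so this pole is inside the contour.

With P(z) = z^4 - 2*z^3 - 2*z^2 + z - 1 and Q(z) = z^2 + 5*z/2 - 3*I*z - 1/2 - 4*I, each pole is simple, so Res(f, z₀) = P(z₀)/Q'(z₀) with Q'(z) = 2*z + 5/2 - 3*I.
  Res(f, -3/2 + I) = P(-3/2 + I)/Q'(-3/2 + I) = (-235/16 - 12*I)/(-1/2 - I) = 619/40 - 139*I/20
  Res(f, -1 + 2*I) = P(-1 + 2*I)/Q'(-1 + 2*I) = (-25 + 38*I)/(1/2 + I) = 102/5 + 176*I/5

Sum of residues inside C: 287/8 + 113*I/4
∮_C f(z) dz = 2πi · (287/8 + 113*I/4) = pi*(-113/2 + 287*I/4)

Final answer: pi*(-113/2 + 287*I/4)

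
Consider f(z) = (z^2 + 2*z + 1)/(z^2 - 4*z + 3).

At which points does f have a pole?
The singularities of f are the zeros of the denominator. Factoring,
  z^2 - 4*z + 3 = (z - 3)*(z - 1)
so the candidates are z = 3, z = 1.

Check the numerator P(z) = z^2 + 2*z + 1 at each one:
  P(3) = 16 ≠ 0, so z = 3 is a (simple) pole.
  P(1) = 4 ≠ 0, so z = 1 is a (simple) pole.

Poles of f: {1, 3}

Final answer: {1, 3}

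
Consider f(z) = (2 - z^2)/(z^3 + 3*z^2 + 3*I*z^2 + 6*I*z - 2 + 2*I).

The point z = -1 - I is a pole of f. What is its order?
Factor the denominator:
  z^3 + 3*z^2 + 3*I*z^2 + 6*I*z - 2 + 2*I = (z + 1 + I)^3

The numerator P(z) = 2 - z^2 has P(-1 - I) = 2 - 2*I ≠ 0, so no factor of (z + 1 + I) cancels.
Near z = -1 - I we can therefore write f(z) = g(z)/(z + 1 + I)^3 with g analytic at -1 - I and g(-1 - I) ≠ 0 (g is just the numerator).

Hence z = -1 - I is a pole of order 3.

Final answer: 3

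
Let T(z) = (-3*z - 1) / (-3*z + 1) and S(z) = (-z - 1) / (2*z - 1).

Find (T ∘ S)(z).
(T ∘ S)(z) = T(S(z)) = ((-3)*S(z) + (-1))/((-3)*S(z) + (1)). Multiply numerator and denominator by 2*z - 1:
  numerator:   (-3)*(-z - 1) + (-1)*(2*z - 1) = z + 4
  denominator: (-3)*(-z - 1) + (1)*(2*z - 1) = 5*z + 2
(T ∘ S)(z) = (z + 4)/(5*z + 2)

Final answer: (z + 4)/(5*z + 2)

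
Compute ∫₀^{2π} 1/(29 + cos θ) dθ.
sqrt(210)*pi/210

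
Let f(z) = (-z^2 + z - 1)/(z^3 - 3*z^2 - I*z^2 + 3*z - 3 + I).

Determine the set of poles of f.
The singularities of f are the zeros of the denominator. Factoring,
  z^3 - 3*z^2 - I*z^2 + 3*z - 3 + I = (z - 2 - I)*(z - 1 - I)*(z + I)
so the candidates are z = 2 + I, z = 1 + I, z = -I.

Check the numerator P(z) = -z^2 + z - 1 at each one:
  P(2 + I) = -2 - 3*I ≠ 0, so z = 2 + I is a (simple) pole.
  P(1 + I) = -I ≠ 0, so z = 1 + I is a (simple) pole.
  P(-I) = -I ≠ 0, so z = -I is a (simple) pole.

Poles of f: {-I, 1 + I, 2 + I}

Final answer: {-I, 1 + I, 2 + I}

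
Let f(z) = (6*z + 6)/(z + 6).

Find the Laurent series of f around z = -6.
-30/(z + 6) + 6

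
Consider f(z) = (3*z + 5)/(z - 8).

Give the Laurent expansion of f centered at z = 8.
29/(z - 8) + 3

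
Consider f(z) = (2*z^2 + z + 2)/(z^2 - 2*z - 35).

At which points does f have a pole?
{-5, 7}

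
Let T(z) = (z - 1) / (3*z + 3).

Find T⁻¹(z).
Set w = T(z) = (z - 1) / (3*z + 3) and solve for z:
  w*(3*z + 3) = z - 1
  3*w + z*(3*w - 1) + 1 = 0
  z*(3*w - 1) = -3*w - 1
  z = (3*w + 1)/(1 - 3*w)
Renaming the variable, T⁻¹(z) = (3*z + 1)/(-3*z + 1) = (-3*z - 1)/(3*z - 1).
(Check: ad - bc = 6 ≠ 0, so T is invertible.)

Final answer: (-3*z - 1)/(3*z - 1)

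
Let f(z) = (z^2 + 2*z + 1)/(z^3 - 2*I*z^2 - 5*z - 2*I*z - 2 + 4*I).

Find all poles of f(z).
The singularities of f are the zeros of the denominator. Factoring,
  z^3 - 2*I*z^2 - 5*z - 2*I*z - 2 + 4*I = (z - 2 - I)*(z - I)*(z + 2)
so the candidates are z = 2 + I, z = I, z = -2.

Check the numerator P(z) = z^2 + 2*z + 1 at each one:
  P(2 + I) = 8 + 6*I ≠ 0, so z = 2 + I is a (simple) pole.
  P(I) = 2*I ≠ 0, so z = I is a (simple) pole.
  P(-2) = 1 ≠ 0, so z = -2 is a (simple) pole.

Poles of f: {-2, I, 2 + I}

Final answer: {-2, I, 2 + I}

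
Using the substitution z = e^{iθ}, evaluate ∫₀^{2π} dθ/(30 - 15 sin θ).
Call the integral J. The integrand is 2π-periodic and we integrate over a full period, so shifting θ does not change the value (θ → θ + π/2 turns sin θ into cos θ; θ → θ + π flips the sign of the trig term). Hence
  J = ∫₀^{2π} dθ/(30 + 15 cos θ).
Put z = e^{iθ}: then cos θ = (z + 1/z)/2, dθ = dz/(iz), and z runs once counterclockwise around |z| = 1:
  J = ∮_{|z|=1} 1/(30 + 15*(z + 1/z)/2) · dz/(iz) = (2/i) ∮_{|z|=1} dz/(15*z^2 + 60*z + 15).
The roots of 15*z^2 + 60*z + 15 are z = (-30 ± sqrt(30^2 - 15^2))/15, with sqrt(675) = 15*sqrt(3); their product is 1, so only z₊ = -2 + sqrt(3) lies inside the unit circle (z₋ = -2 - sqrt(3) lies outside).
z₊ is a simple zero of q(z) = 15*z^2 + 60*z + 15, so Res(1/q, z₊) = 1/q'(z₊) with q'(z) = 30*z + 60; and q'(z₊) = 15*(z₊ - z₋) = 30*sqrt(3).
Therefore J = (2/i) · 2πi · 1/(30*sqrt(3)) = 2*pi/(15*sqrt(3)) = 2*sqrt(3)*pi/45

Final answer: 2*sqrt(3)*pi/45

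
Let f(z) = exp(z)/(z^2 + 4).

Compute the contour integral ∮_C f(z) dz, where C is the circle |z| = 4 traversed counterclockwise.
By the residue theorem, ∮_C f(z) dz = 2πi · (sum of the residues of f at the poles inside |z| = 4).

The denominator factors as (z + 2*I)*(z - 2*I), so the singularities of f are simple poles at z = -2*I, z = 2*I.
  |-2*I|² = 4 < 16 = 4², so this pole is inside the contour.
  |2*I|² = 4 < 16 = 4², so this pole is inside the contour.

With P(z) = exp(z) and Q(z) = z^2 + 4, each pole is simple, so Res(f, z₀) = P(z₀)/Q'(z₀) with Q'(z) = 2*z.
  Res(f, -2*I) = P(-2*I)/Q'(-2*I) = (exp(-2*I))/(-4*I) = I*exp(-2*I)/4
  Res(f, 2*I) = P(2*I)/Q'(2*I) = (exp(2*I))/(4*I) = -I*exp(2*I)/4

Sum of residues inside C: I*exp(-2*I)/4 - I*exp(2*I)/4
∮_C f(z) dz = 2πi · (I*exp(-2*I)/4 - I*exp(2*I)/4) = pi*exp(2*I)/2 - pi*exp(-2*I)/2

Final answer: pi*exp(2*I)/2 - pi*exp(-2*I)/2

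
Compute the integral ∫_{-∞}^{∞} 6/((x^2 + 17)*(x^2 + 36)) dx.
Let f(z) = 6/((z^2 + 17)*(z^2 + 36)). The denominator has no real zeros and deg Q - deg P = 4 ≥ 2, so the integral of f over the upper semicircle |z| = R tends to 0 as R → ∞. Closing the contour in the upper half-plane,
  ∫_{-∞}^{∞} f(x) dx = 2πi · Σ Res(f, z_k)  over the poles with Im z_k > 0.

Zeros of the denominator: z^2 + 36 = 0 gives z = ±6*I; z^2 + 17 = 0 gives z = ±sqrt(17)*I.
Upper half-plane: z = 6*I, z = sqrt(17)*I (simple).

Each pole is a simple zero of Q(z) = z^4 + 53*z^2 + 612, so Res(f, z₀) = P(z₀)/Q'(z₀) with P(z) = 6, Q'(z) = 4*z^3 + 106*z:
  Res(f, 6*I) = (6)/(-228*I) = I/38
  Res(f, sqrt(17)*I) = (6)/(38*sqrt(17)*I) = -3*sqrt(17)*I/323

Sum of residues: I*(17 - 6*sqrt(17))/646
∫_{-∞}^{∞} f(x) dx = 2πi · (I*(17 - 6*sqrt(17))/646) = pi*(-17 + 6*sqrt(17))/323

Final answer: pi*(-17 + 6*sqrt(17))/323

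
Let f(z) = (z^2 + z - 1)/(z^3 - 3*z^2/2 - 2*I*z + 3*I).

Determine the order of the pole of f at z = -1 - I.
Factor the denominator:
  z^3 - 3*z^2/2 - 2*I*z + 3*I = (z + 1 + I)*(z - 3/2)*(z - 1 - I)

The numerator P(z) = z^2 + z - 1 has P(-1 - I) = -2 + I ≠ 0, so no factor of (z + 1 + I) cancels.
Near z = -1 - I we can therefore write f(z) = g(z)/(z + 1 + I) with g analytic at -1 - I and g(-1 - I) ≠ 0 (g is the numerator divided by the remaining denominator factors).

Hence z = -1 - I is a pole of order 1.

Final answer: 1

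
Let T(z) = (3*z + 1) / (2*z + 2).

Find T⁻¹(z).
(-2*z + 1)/(2*z - 3)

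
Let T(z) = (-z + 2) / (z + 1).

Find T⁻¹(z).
(-z + 2)/(z + 1)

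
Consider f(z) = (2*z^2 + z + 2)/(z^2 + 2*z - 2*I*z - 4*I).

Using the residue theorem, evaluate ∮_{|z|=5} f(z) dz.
By the residue theorem, ∮_C f(z) dz = 2πi · (sum of the residues of f at the poles inside |z| = 5).

The denominator factors as (z - 2*I)*(z + 2), so the singularities of f are simple poles at z = 2*I, z = -2.
  |2*I|² = 4 < 25 = 5², so this pole is inside the contour.
  |-2|² = 4 < 25 = 5², so this pole is inside the contour.

With P(z) = 2*z^2 + z + 2 and Q(z) = z^2 + 2*z - 2*I*z - 4*I, each pole is simple, so Res(f, z₀) = P(z₀)/Q'(z₀) with Q'(z) = 2*z + 2 - 2*I.
  Res(f, 2*I) = P(2*I)/Q'(2*I) = (-6 + 2*I)/(2 + 2*I) = -1 + 2*I
  Res(f, -2) = P(-2)/Q'(-2) = (8)/(-2 - 2*I) = -2 + 2*I

Sum of residues inside C: -3 + 4*I
∮_C f(z) dz = 2πi · (-3 + 4*I) = pi*(-8 - 6*I)

Final answer: pi*(-8 - 6*I)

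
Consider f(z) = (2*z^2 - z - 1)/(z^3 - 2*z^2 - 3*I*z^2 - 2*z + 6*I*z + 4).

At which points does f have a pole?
{I, 2*I, 2}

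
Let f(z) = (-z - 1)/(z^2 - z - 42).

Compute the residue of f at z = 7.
Write f(z) = P(z)/Q(z) with P(z) = -z - 1 and Q(z) = z^2 - z - 42.
The denominator factors as Q(z) = (z + 6)*(z - 7), so z = 7 is a simple zero of Q and P is analytic there; z = 7 is therefore a simple pole and
  Res(f, z₀) = P(z₀)/Q'(z₀).

Q'(z) = 2*z - 1, so Q'(7) = 13.
P(7) = -8.

Res(f, 7) = (-8)/(13) = -8/13

Final answer: -8/13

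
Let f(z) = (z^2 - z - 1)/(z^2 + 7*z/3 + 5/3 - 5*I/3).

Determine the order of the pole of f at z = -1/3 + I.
Factor the denominator:
  z^2 + 7*z/3 + 5/3 - 5*I/3 = (z + 1/3 - I)*(z + 2 + I)

The numerator P(z) = z^2 - z - 1 has P(-1/3 + I) = -14/9 - 5*I/3 ≠ 0, so no factor of (z + 1/3 - I) cancels.
Near z = -1/3 + I we can therefore write f(z) = g(z)/(z + 1/3 - I) with g analytic at -1/3 + I and g(-1/3 + I) ≠ 0 (g is the numerator divided by the remaining denominator factors).

Hence z = -1/3 + I is a pole of order 1.

Final answer: 1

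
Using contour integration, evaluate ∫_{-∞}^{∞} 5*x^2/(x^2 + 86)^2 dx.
Let f(z) = 5*z^2/(z^2 + 86)^2. The denominator has no real zeros and deg Q - deg P = 2 ≥ 2, so the integral of f over the upper semicircle |z| = R tends to 0 as R → ∞. Closing the contour in the upper half-plane,
  ∫_{-∞}^{∞} f(x) dx = 2πi · Σ Res(f, z_k)  over the poles with Im z_k > 0.

Zeros of the denominator: z^2 + 86 = 0 gives z = ±sqrt(86)*I.
Upper half-plane: z = sqrt(86)*I (a pole of order 2).

Write f(z) = g(z)/(z - sqrt(86)*I)^2 with g(z) = 5*z^2/(z + sqrt(86)*I)^2. For a double pole, Res(f, z₀) = g'(z₀):
  g'(z) = 10*sqrt(86)*I*z/(z + sqrt(86)*I)^3
  Res(f, sqrt(86)*I) = g'(sqrt(86)*I) = -5*sqrt(86)*I/344

∫_{-∞}^{∞} f(x) dx = 2πi · (-5*sqrt(86)*I/344) = 5*sqrt(86)*pi/172

Final answer: 5*sqrt(86)*pi/172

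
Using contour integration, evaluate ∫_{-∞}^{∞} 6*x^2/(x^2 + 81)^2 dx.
Let f(z) = 6*z^2/(z^2 + 81)^2. The denominator has no real zeros and deg Q - deg P = 2 ≥ 2, so the integral of f over the upper semicircle |z| = R tends to 0 as R → ∞. Closing the contour in the upper half-plane,
  ∫_{-∞}^{∞} f(x) dx = 2πi · Σ Res(f, z_k)  over the poles with Im z_k > 0.

Zeros of the denominator: z^2 + 81 = 0 gives z = ±9*I.
Upper half-plane: z = 9*I (a pole of order 2).

Write f(z) = g(z)/(z - 9*I)^2 with g(z) = 6*z^2/(z + 9*I)^2. For a double pole, Res(f, z₀) = g'(z₀):
  g'(z) = 108*I*z/(z + 9*I)^3
  Res(f, 9*I) = g'(9*I) = -I/6

∫_{-∞}^{∞} f(x) dx = 2πi · (-I/6) = pi/3

Final answer: pi/3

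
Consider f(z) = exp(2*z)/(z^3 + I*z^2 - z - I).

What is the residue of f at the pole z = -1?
(1/4 + I/4)*exp(-2)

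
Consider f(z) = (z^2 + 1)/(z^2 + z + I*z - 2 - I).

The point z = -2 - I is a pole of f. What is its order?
1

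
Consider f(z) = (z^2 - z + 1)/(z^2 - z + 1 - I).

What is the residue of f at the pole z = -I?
Write f(z) = P(z)/Q(z) with P(z) = z^2 - z + 1 and Q(z) = z^2 - z + 1 - I.
The denominator factors as Q(z) = (z - 1 - I)*(z + I), so z = -I is a simple zero of Q and P is analytic there; z = -I is therefore a simple pole and
  Res(f, z₀) = P(z₀)/Q'(z₀).

Q'(z) = 2*z - 1, so Q'(-I) = -1 - 2*I.
P(-I) = I.

Res(f, -I) = (I)/(-1 - 2*I) = -2/5 - I/5

Final answer: -2/5 - I/5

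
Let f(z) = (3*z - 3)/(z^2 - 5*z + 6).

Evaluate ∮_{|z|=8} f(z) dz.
By the residue theorem, ∮_C f(z) dz = 2πi · (sum of the residues of f at the poles inside |z| = 8).

The denominator factors as (z - 3)*(z - 2), so the singularities of f are simple poles at z = 3, z = 2.
  |3|² = 9 < 64 = 8², so this pole is inside the contour.
  |2|² = 4 < 64 = 8², so this pole is inside the contour.

With P(z) = 3*z - 3 and Q(z) = z^2 - 5*z + 6, each pole is simple, so Res(f, z₀) = P(z₀)/Q'(z₀) with Q'(z) = 2*z - 5.
  Res(f, 3) = P(3)/Q'(3) = (6)/(1) = 6
  Res(f, 2) = P(2)/Q'(2) = (3)/(-1) = -3

Sum of residues inside C: 3
∮_C f(z) dz = 2πi · (3) = 6*I*pi

Final answer: 6*I*pi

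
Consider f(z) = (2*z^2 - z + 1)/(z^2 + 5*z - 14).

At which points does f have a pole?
The singularities of f are the zeros of the denominator. Factoring,
  z^2 + 5*z - 14 = (z + 7)*(z - 2)
so the candidates are z = -7, z = 2.

Check the numerator P(z) = 2*z^2 - z + 1 at each one:
  P(-7) = 106 ≠ 0, so z = -7 is a (simple) pole.
  P(2) = 7 ≠ 0, so z = 2 is a (simple) pole.

Poles of f: {-7, 2}

Final answer: {-7, 2}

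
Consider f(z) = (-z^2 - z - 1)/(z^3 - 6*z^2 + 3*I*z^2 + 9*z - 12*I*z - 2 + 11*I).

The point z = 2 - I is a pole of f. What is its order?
Factor the denominator:
  z^3 - 6*z^2 + 3*I*z^2 + 9*z - 12*I*z - 2 + 11*I = (z - 2 + I)^3

The numerator P(z) = -z^2 - z - 1 has P(2 - I) = -6 + 5*I ≠ 0, so no factor of (z - 2 + I) cancels.
Near z = 2 - I we can therefore write f(z) = g(z)/(z - 2 + I)^3 with g analytic at 2 - I and g(2 - I) ≠ 0 (g is just the numerator).

Hence z = 2 - I is a pole of order 3.

Final answer: 3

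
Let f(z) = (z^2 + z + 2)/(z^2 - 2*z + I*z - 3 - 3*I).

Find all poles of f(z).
The singularities of f are the zeros of the denominator. Factoring,
  z^2 - 2*z + I*z - 3 - 3*I = (z + 1 + I)*(z - 3)
so the candidates are z = -1 - I, z = 3.

Check the numerator P(z) = z^2 + z + 2 at each one:
  P(-1 - I) = 1 + I ≠ 0, so z = -1 - I is a (simple) pole.
  P(3) = 14 ≠ 0, so z = 3 is a (simple) pole.

Poles of f: {-1 - I, 3}

Final answer: {-1 - I, 3}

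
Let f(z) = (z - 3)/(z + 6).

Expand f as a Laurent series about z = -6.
Put w = z - (-6), i.e. z = w - 6. The denominator is w, so it suffices to rewrite the numerator in powers of w.

P(z) = z - 3
P(w - 6) = -9 + w

Dividing each term by w:
  f = -9/w + 1

Substituting back w = z + 6:
  f(z) = -9/(z + 6) + 1

The series is finite because the numerator is a polynomial; the negative powers form the principal part, and the coefficient of 1/(z + 6) gives Res(f, -6) = -9.

Final answer: -9/(z + 6) + 1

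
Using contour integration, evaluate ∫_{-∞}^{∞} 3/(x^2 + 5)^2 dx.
Let f(z) = 3/(z^2 + 5)^2. The denominator has no real zeros and deg Q - deg P = 4 ≥ 2, so the integral of f over the upper semicircle |z| = R tends to 0 as R → ∞. Closing the contour in the upper half-plane,
  ∫_{-∞}^{∞} f(x) dx = 2πi · Σ Res(f, z_k)  over the poles with Im z_k > 0.

Zeros of the denominator: z^2 + 5 = 0 gives z = ±sqrt(5)*I.
Upper half-plane: z = sqrt(5)*I (a pole of order 2).

Write f(z) = g(z)/(z - sqrt(5)*I)^2 with g(z) = 3/(z + sqrt(5)*I)^2. For a double pole, Res(f, z₀) = g'(z₀):
  g'(z) = -6/(z + sqrt(5)*I)^3
  Res(f, sqrt(5)*I) = g'(sqrt(5)*I) = -3*sqrt(5)*I/100

∫_{-∞}^{∞} f(x) dx = 2πi · (-3*sqrt(5)*I/100) = 3*sqrt(5)*pi/50

Final answer: 3*sqrt(5)*pi/50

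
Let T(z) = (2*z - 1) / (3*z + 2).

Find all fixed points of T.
{-sqrt(3)*I/3, sqrt(3)*I/3}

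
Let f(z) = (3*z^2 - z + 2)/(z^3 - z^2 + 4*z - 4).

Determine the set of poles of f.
The singularities of f are the zeros of the denominator. Factoring,
  z^3 - z^2 + 4*z - 4 = (z - 2*I)*(z + 2*I)*(z - 1)
so the candidates are z = 2*I, z = -2*I, z = 1.

Check the numerator P(z) = 3*z^2 - z + 2 at each one:
  P(2*I) = -10 - 2*I ≠ 0, so z = 2*I is a (simple) pole.
  P(-2*I) = -10 + 2*I ≠ 0, so z = -2*I is a (simple) pole.
  P(1) = 4 ≠ 0, so z = 1 is a (simple) pole.

Poles of f: {-2*I, 2*I, 1}

Final answer: {-2*I, 2*I, 1}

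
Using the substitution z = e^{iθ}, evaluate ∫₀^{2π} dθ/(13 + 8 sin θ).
Call the integral J. The integrand is 2π-periodic and we integrate over a full period, so shifting θ does not change the value (θ → θ + π/2 turns sin θ into cos θ). Hence
  J = ∫₀^{2π} dθ/(13 + 8 cos θ).
Put z = e^{iθ}: then cos θ = (z + 1/z)/2, dθ = dz/(iz), and z runs once counterclockwise around |z| = 1:
  J = ∮_{|z|=1} 1/(13 + 8*(z + 1/z)/2) · dz/(iz) = (2/i) ∮_{|z|=1} dz/(8*z^2 + 26*z + 8).
The roots of 8*z^2 + 26*z + 8 are z = (-13 ± sqrt(13^2 - 8^2))/8, with sqrt(105) = sqrt(105); their product is 1, so only z₊ = -13/8 + sqrt(105)/8 lies inside the unit circle (z₋ = -13/8 - sqrt(105)/8 lies outside).
z₊ is a simple zero of q(z) = 8*z^2 + 26*z + 8, so Res(1/q, z₊) = 1/q'(z₊) with q'(z) = 16*z + 26; and q'(z₊) = 8*(z₊ - z₋) = 2*sqrt(105).
Therefore J = (2/i) · 2πi · 1/(2*sqrt(105)) = 2*pi/(sqrt(105)) = 2*sqrt(105)*pi/105

Final answer: 2*sqrt(105)*pi/105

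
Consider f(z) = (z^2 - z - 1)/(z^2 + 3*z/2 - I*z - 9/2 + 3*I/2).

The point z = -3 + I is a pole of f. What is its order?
Factor the denominator:
  z^2 + 3*z/2 - I*z - 9/2 + 3*I/2 = (z + 3 - I)*(z - 3/2)

The numerator P(z) = z^2 - z - 1 has P(-3 + I) = 10 - 7*I ≠ 0, so no factor of (z + 3 - I) cancels.
Near z = -3 + I we can therefore write f(z) = g(z)/(z + 3 - I) with g analytic at -3 + I and g(-3 + I) ≠ 0 (g is the numerator divided by the remaining denominator factors).

Hence z = -3 + I is a pole of order 1.

Final answer: 1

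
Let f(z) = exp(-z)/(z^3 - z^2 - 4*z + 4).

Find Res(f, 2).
exp(-2)/4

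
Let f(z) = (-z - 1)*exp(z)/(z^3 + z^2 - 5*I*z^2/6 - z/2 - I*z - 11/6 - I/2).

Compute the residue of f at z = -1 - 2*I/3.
Write f(z) = P(z)/Q(z) with P(z) = (-z - 1)*exp(z) and Q(z) = z^3 + z^2 - 5*I*z^2/6 - z/2 - I*z - 11/6 - I/2.
The denominator factors as Q(z) = (z + 1 - I)*(z - 1 - I/2)*(z + 1 + 2*I/3), so z = -1 - 2*I/3 is a simple zero of Q and P is analytic there; z = -1 - 2*I/3 is therefore a simple pole and
  Res(f, z₀) = P(z₀)/Q'(z₀).

Q'(z) = 3*z^2 + 2*z - 5*I*z/3 - 1/2 - I, so Q'(-1 - 2*I/3) = -35/18 + 10*I/3.
P(-1 - 2*I/3) = 2*I*exp(-1 - 2*I/3)/3.

Res(f, -1 - 2*I/3) = (2*I*exp(-1 - 2*I/3)/3)/(-35/18 + 10*I/3) = (144/965 - 84*I/965)*exp(-1 - 2*I/3)

Final answer: (144/965 - 84*I/965)*exp(-1 - 2*I/3)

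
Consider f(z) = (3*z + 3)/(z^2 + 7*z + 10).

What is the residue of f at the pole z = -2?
Write f(z) = P(z)/Q(z) with P(z) = 3*z + 3 and Q(z) = z^2 + 7*z + 10.
The denominator factors as Q(z) = (z + 5)*(z + 2), so z = -2 is a simple zero of Q and P is analytic there; z = -2 is therefore a simple pole and
  Res(f, z₀) = P(z₀)/Q'(z₀).

Q'(z) = 2*z + 7, so Q'(-2) = 3.
P(-2) = -3.

Res(f, -2) = (-3)/(3) = -1

Final answer: -1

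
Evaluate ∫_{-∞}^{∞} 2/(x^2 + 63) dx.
2*sqrt(7)*pi/21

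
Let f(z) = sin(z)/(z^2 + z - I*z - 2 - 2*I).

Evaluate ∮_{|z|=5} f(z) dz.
By the residue theorem, ∮_C f(z) dz = 2πi · (sum of the residues of f at the poles inside |z| = 5).

The denominator factors as (z + 2)*(z - 1 - I), so the singularities of f are simple poles at z = -2, z = 1 + I.
  |-2|² = 4 < 25 = 5², so this pole is inside the contour.
  |1 + I|² = 2 < 25 = 5², so this pole is inside the contour.

With P(z) = sin(z) and Q(z) = z^2 + z - I*z - 2 - 2*I, each pole is simple, so Res(f, z₀) = P(z₀)/Q'(z₀) with Q'(z) = 2*z + 1 - I.
  Res(f, -2) = P(-2)/Q'(-2) = (-sin(2))/(-3 - I) = (3/10 - I/10)*sin(2)
  Res(f, 1 + I) = P(1 + I)/Q'(1 + I) = (sin(1 + I))/(3 + I) = (3/10 - I/10)*sin(1 + I)

Sum of residues inside C: (3/10 - I/10)*sin(2) + (3/10 - I/10)*sin(1 + I)
∮_C f(z) dz = 2πi · ((3/10 - I/10)*sin(2) + (3/10 - I/10)*sin(1 + I)) = pi*(1/5 + 3*I/5)*sin(2) + pi*(1/5 + 3*I/5)*sin(1 + I)

Final answer: pi*(1/5 + 3*I/5)*sin(2) + pi*(1/5 + 3*I/5)*sin(1 + I)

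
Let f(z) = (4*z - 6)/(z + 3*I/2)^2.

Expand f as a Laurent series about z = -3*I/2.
Put w = z - (-3*I/2), i.e. z = w - 3*I/2. The denominator is w^2, so it suffices to rewrite the numerator in powers of w.

P(z) = 4*z - 6
P(w - 3*I/2) = -6 - 6*I + 4*w

Dividing each term by w^2:
  f = (-6 - 6*I)/w^2 + 4/w

Substituting back w = z + 3*I/2:
  f(z) = (-6 - 6*I)/(z + 3*I/2)^2 + 4/(z + 3*I/2)

The series is finite because the numerator is a polynomial; the negative powers form the principal part, and the coefficient of 1/(z + 3*I/2) gives Res(f, -3*I/2) = 4.

Final answer: (-6 - 6*I)/(z + 3*I/2)^2 + 4/(z + 3*I/2)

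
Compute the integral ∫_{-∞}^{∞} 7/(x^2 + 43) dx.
Let f(z) = 7/(z^2 + 43). The denominator has no real zeros and deg Q - deg P = 2 ≥ 2, so the integral of f over the upper semicircle |z| = R tends to 0 as R → ∞. Closing the contour in the upper half-plane,
  ∫_{-∞}^{∞} f(x) dx = 2πi · Σ Res(f, z_k)  over the poles with Im z_k > 0.

Zeros of the denominator: z^2 + 43 = 0 gives z = ±sqrt(43)*I.
Upper half-plane: z = sqrt(43)*I (simple).

Each pole is a simple zero of Q(z) = z^2 + 43, so Res(f, z₀) = P(z₀)/Q'(z₀) with P(z) = 7, Q'(z) = 2*z:
  Res(f, sqrt(43)*I) = (7)/(2*sqrt(43)*I) = -7*sqrt(43)*I/86

∫_{-∞}^{∞} f(x) dx = 2πi · (-7*sqrt(43)*I/86) = 7*sqrt(43)*pi/43

Final answer: 7*sqrt(43)*pi/43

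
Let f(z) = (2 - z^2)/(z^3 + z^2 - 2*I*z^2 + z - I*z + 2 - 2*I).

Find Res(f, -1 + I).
Write f(z) = P(z)/Q(z) with P(z) = 2 - z^2 and Q(z) = z^3 + z^2 - 2*I*z^2 + z - I*z + 2 - 2*I.
The denominator factors as Q(z) = (z - 2*I)*(z + I)*(z + 1 - I), so z = -1 + I is a simple zero of Q and P is analytic there; z = -1 + I is therefore a simple pole and
  Res(f, z₀) = P(z₀)/Q'(z₀).

Q'(z) = 3*z^2 + 2*z - 4*I*z + 1 - I, so Q'(-1 + I) = 3 - I.
P(-1 + I) = 2 + 2*I.

Res(f, -1 + I) = (2 + 2*I)/(3 - I) = 2/5 + 4*I/5

Final answer: 2/5 + 4*I/5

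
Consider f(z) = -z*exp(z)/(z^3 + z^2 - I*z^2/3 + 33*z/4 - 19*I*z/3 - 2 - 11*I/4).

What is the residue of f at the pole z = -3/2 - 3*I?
(387/9620 - 1341*I/9620)*exp(-3/2 - 3*I)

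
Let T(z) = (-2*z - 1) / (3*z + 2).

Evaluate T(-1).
Substitute z = -1:
  numerator:   -2*(-1) - 1 = 1
  denominator: 3*(-1) + 2 = -1
T(-1) = (1)/(-1) = -1

Final answer: -1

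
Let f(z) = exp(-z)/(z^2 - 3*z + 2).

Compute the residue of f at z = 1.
Write f(z) = P(z)/Q(z) with P(z) = exp(-z) and Q(z) = z^2 - 3*z + 2.
The denominator factors as Q(z) = (z - 2)*(z - 1), so z = 1 is a simple zero of Q and P is analytic there; z = 1 is therefore a simple pole and
  Res(f, z₀) = P(z₀)/Q'(z₀).

Q'(z) = 2*z - 3, so Q'(1) = -1.
P(1) = exp(-1).

Res(f, 1) = (exp(-1))/(-1) = -exp(-1)

Final answer: -exp(-1)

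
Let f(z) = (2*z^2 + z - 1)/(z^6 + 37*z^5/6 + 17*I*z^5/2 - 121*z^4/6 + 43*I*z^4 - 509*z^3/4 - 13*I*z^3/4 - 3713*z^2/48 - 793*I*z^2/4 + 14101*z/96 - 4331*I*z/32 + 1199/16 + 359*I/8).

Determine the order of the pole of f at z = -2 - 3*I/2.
Factor the denominator:
  z^6 + 37*z^5/6 + 17*I*z^5/2 - 121*z^4/6 + 43*I*z^4 - 509*z^3/4 - 13*I*z^3/4 - 3713*z^2/48 - 793*I*z^2/4 + 14101*z/96 - 4331*I*z/32 + 1199/16 + 359*I/8 = (z + 2 + 3*I/2)^4*(z - 3/2 + 3*I/2)*(z - 1/3 + I)

The numerator P(z) = 2*z^2 + z - 1 has P(-2 - 3*I/2) = 1/2 + 21*I/2 ≠ 0, so no factor of (z + 2 + 3*I/2) cancels.
Near z = -2 - 3*I/2 we can therefore write f(z) = g(z)/(z + 2 + 3*I/2)^4 with g analytic at -2 - 3*I/2 and g(-2 - 3*I/2) ≠ 0 (g is the numerator divided by the remaining denominator factors).

Hence z = -2 - 3*I/2 is a pole of order 4.

Final answer: 4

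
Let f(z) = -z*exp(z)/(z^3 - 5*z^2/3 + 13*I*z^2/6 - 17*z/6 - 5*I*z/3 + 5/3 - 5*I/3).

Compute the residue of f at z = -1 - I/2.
Write f(z) = P(z)/Q(z) with P(z) = -z*exp(z) and Q(z) = z^3 - 5*z^2/3 + 13*I*z^2/6 - 17*z/6 - 5*I*z/3 + 5/3 - 5*I/3.
The denominator factors as Q(z) = (z - 2/3 + 2*I/3)*(z - 2 + I)*(z + 1 + I/2), so z = -1 - I/2 is a simple zero of Q and P is analytic there; z = -1 - I/2 is therefore a simple pole and
  Res(f, z₀) = P(z₀)/Q'(z₀).

Q'(z) = 3*z^2 - 10*z/3 + 13*I*z/3 - 17/6 - 5*I/3, so Q'(-1 - I/2) = 59/12 - 4*I/3.
P(-1 - I/2) = (1 + I/2)*exp(-1 - I/2).

Res(f, -1 - I/2) = ((1 + I/2)*exp(-1 - I/2))/(59/12 - 4*I/3) = (612/3737 + 546*I/3737)*exp(-1 - I/2)

Final answer: (612/3737 + 546*I/3737)*exp(-1 - I/2)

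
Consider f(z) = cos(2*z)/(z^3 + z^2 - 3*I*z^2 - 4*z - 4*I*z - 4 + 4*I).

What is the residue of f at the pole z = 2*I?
Write f(z) = P(z)/Q(z) with P(z) = cos(2*z) and Q(z) = z^3 + z^2 - 3*I*z^2 - 4*z - 4*I*z - 4 + 4*I.
The denominator factors as Q(z) = (z - 2*I)*(z + 2)*(z - 1 - I), so z = 2*I is a simple zero of Q and P is analytic there; z = 2*I is therefore a simple pole and
  Res(f, z₀) = P(z₀)/Q'(z₀).

Q'(z) = 3*z^2 + 2*z - 6*I*z - 4 - 4*I, so Q'(2*I) = -4.
P(2*I) = cosh(4).

Res(f, 2*I) = (cosh(4))/(-4) = -cosh(4)/4

Final answer: -cosh(4)/4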